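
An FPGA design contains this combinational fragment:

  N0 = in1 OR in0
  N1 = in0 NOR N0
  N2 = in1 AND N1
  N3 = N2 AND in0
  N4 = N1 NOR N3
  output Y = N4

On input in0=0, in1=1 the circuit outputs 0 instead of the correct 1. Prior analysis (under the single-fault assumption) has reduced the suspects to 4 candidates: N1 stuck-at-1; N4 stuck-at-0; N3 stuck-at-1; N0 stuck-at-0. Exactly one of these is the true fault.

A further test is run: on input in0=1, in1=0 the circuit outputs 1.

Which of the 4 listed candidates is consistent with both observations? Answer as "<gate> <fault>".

Evaluate each candidate on input in0=1, in1=0:
  N1 stuck-at-1: N0=1, N1=1 [stuck-at-1], N2=0, N3=0, N4=0 → 0 — eliminated
  N4 stuck-at-0: N0=1, N1=0, N2=0, N3=0, N4=0 [stuck-at-0] → 0 — eliminated
  N3 stuck-at-1: N0=1, N1=0, N2=0, N3=1 [stuck-at-1], N4=0 → 0 — eliminated
  N0 stuck-at-0: N0=0 [stuck-at-0], N1=0, N2=0, N3=0, N4=1 → 1 — matches
Only N0 stuck-at-0 reproduces the observed 1.

N0 stuck-at-0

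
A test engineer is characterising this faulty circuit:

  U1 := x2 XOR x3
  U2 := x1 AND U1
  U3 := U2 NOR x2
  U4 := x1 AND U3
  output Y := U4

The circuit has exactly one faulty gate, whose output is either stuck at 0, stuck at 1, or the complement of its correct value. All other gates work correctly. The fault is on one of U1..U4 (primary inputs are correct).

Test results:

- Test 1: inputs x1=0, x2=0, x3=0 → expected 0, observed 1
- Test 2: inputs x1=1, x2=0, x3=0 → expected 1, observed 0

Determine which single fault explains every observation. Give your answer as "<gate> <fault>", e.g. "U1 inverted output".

Fault-free values for test 1 (x1=0, x2=0, x3=0): U1=0, U2=0, U3=1, U4=0, giving Y=0. Observed 1.
Test 1: faults giving observed 1 are {U4 stuck-at-1, U4 inverted output}.
Test 2 (x1=1, x2=0, x3=0): fault-free U1=0, U2=0, U3=1, U4=1 → 1; observed 0. Eliminates U4 stuck-at-1.
Only U4 inverted output is consistent with every test.

U4 inverted output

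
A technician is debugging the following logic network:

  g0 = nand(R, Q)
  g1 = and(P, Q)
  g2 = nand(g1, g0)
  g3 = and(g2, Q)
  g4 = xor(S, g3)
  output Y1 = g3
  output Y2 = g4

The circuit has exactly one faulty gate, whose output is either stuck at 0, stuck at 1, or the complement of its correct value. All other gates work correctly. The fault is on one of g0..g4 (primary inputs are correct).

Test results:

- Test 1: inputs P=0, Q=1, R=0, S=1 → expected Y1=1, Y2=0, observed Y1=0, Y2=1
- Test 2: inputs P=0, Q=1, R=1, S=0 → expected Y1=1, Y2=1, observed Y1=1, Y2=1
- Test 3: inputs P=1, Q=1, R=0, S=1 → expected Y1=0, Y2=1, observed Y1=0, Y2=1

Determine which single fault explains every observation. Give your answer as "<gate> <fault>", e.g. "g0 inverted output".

g1 stuck-at-1

Fault-free values for test 1 (P=0, Q=1, R=0, S=1): g0=1, g1=0, g2=1, g3=1, g4=0, giving Y1=1, Y2=0. Observed Y1=0, Y2=1.
Test 1: faults giving observed Y1=0, Y2=1 are {g1 stuck-at-1, g1 inverted output, g2 stuck-at-0, g2 inverted output, g3 stuck-at-0, g3 inverted output}.
Test 2 (P=0, Q=1, R=1, S=0): fault-free g0=0, g1=0, g2=1, g3=1, g4=1 → Y1=1, Y2=1; observed Y1=1, Y2=1. Eliminates g2 stuck-at-0, g2 inverted output, g3 stuck-at-0, g3 inverted output.
Test 3 (P=1, Q=1, R=0, S=1): fault-free g0=1, g1=1, g2=0, g3=0, g4=1 → Y1=0, Y2=1; observed Y1=0, Y2=1. Eliminates g1 inverted output.
Only g1 stuck-at-1 is consistent with every test.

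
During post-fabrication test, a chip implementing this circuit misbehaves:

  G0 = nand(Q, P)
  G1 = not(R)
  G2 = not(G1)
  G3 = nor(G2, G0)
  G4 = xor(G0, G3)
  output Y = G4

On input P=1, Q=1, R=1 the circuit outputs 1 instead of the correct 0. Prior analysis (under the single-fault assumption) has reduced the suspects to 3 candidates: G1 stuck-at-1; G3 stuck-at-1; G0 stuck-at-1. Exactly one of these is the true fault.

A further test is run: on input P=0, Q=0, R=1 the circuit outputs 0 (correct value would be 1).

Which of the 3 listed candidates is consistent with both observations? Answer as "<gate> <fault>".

Evaluate each candidate on input P=0, Q=0, R=1:
  G1 stuck-at-1: G0=1, G1=1 [stuck-at-1], G2=0, G3=0, G4=1 → 1 — eliminated
  G3 stuck-at-1: G0=1, G1=0, G2=1, G3=1 [stuck-at-1], G4=0 → 0 — matches
  G0 stuck-at-1: G0=1 [stuck-at-1], G1=0, G2=1, G3=0, G4=1 → 1 — eliminated
Only G3 stuck-at-1 reproduces the observed 0.

G3 stuck-at-1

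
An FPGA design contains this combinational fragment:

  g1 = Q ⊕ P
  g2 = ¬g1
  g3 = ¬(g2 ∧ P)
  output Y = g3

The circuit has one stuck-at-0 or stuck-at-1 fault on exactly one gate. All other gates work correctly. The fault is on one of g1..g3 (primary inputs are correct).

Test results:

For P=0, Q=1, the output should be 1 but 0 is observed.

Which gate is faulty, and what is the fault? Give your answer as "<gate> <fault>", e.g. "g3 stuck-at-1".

Fault-free values for test 1 (P=0, Q=1): g1=1, g2=0, g3=1, giving Y=1. Observed 0.
Test 1: faults giving observed 0 are {g3 stuck-at-0}.
Only g3 stuck-at-0 is consistent with every test.

g3 stuck-at-0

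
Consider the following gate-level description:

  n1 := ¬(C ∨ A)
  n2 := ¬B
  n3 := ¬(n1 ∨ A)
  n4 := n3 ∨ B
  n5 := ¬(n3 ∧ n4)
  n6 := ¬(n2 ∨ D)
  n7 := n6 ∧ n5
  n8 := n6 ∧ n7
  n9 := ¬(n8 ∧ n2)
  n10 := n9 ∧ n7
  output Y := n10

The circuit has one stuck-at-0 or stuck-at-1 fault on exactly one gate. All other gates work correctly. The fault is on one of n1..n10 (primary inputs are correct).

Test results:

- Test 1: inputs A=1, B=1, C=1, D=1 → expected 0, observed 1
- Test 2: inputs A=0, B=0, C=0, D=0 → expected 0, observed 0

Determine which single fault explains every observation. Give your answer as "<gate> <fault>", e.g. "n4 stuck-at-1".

n6 stuck-at-1

Fault-free values for test 1 (A=1, B=1, C=1, D=1): n1=0, n2=0, n3=0, n4=1, n5=1, n6=0, n7=0, n8=0, n9=1, n10=0, giving Y=0. Observed 1.
Test 1: faults giving observed 1 are {n6 stuck-at-1, n7 stuck-at-1, n10 stuck-at-1}.
Test 2 (A=0, B=0, C=0, D=0): fault-free n1=1, n2=1, n3=0, n4=0, n5=1, n6=0, n7=0, n8=0, n9=1, n10=0 → 0; observed 0. Eliminates n7 stuck-at-1, n10 stuck-at-1.
Only n6 stuck-at-1 is consistent with every test.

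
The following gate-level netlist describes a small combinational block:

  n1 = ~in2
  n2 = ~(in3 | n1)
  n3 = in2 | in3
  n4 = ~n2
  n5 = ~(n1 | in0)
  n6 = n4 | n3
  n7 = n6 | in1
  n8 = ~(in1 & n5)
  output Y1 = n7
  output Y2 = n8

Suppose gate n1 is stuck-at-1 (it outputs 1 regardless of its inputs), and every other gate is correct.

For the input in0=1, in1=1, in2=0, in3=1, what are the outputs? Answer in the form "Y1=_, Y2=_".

Propagate with n1 forced: n1=1 [stuck-at-1], n2=0, n3=1, n4=1, n5=0, n6=1, n7=1, n8=1.
So the outputs are Y1=1, Y2=1. (Same as the fault-free value — the fault is masked on this input.)

Y1=1, Y2=1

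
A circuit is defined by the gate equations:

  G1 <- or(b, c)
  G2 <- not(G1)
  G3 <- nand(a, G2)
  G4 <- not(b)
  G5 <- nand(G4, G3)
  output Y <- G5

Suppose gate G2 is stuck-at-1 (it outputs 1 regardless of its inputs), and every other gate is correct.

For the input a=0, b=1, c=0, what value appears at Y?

Propagate with G2 forced: G1=1, G2=1 [stuck-at-1], G3=1, G4=0, G5=1.
So Y = 1. (Same as the fault-free value — the fault is masked on this input.)

1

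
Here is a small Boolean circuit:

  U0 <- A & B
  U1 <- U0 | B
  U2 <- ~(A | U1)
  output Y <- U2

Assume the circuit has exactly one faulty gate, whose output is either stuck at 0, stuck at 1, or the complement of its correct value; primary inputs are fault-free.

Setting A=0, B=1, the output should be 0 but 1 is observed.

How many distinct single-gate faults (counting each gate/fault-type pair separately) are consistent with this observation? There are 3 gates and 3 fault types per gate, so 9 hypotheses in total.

Fault-free: U0=0, U1=1, U2=0 → 0. Observed 1.
  U0 stuck-at-0: output 0 ✗
  U0 stuck-at-1: output 0 ✗
  U0 inverted output: output 0 ✗
  U1 stuck-at-0: output 1 ✓
  U1 stuck-at-1: output 0 ✗
  U1 inverted output: output 1 ✓
  U2 stuck-at-0: output 0 ✗
  U2 stuck-at-1: output 1 ✓
  U2 inverted output: output 1 ✓
Consistent faults: {U1 stuck-at-0, U1 inverted output, U2 stuck-at-1, U2 inverted output} — 4 in all.

4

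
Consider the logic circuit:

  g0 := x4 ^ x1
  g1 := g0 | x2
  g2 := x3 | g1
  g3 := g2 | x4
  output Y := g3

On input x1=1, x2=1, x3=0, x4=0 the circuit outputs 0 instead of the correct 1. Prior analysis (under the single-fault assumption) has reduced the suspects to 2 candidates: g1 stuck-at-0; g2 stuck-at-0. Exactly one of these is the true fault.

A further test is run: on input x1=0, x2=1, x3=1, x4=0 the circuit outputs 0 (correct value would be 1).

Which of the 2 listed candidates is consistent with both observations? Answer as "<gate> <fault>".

Evaluate each candidate on input x1=0, x2=1, x3=1, x4=0:
  g1 stuck-at-0: g0=0, g1=0 [stuck-at-0], g2=1, g3=1 → 1 — eliminated
  g2 stuck-at-0: g0=0, g1=1, g2=0 [stuck-at-0], g3=0 → 0 — matches
Only g2 stuck-at-0 reproduces the observed 0.

g2 stuck-at-0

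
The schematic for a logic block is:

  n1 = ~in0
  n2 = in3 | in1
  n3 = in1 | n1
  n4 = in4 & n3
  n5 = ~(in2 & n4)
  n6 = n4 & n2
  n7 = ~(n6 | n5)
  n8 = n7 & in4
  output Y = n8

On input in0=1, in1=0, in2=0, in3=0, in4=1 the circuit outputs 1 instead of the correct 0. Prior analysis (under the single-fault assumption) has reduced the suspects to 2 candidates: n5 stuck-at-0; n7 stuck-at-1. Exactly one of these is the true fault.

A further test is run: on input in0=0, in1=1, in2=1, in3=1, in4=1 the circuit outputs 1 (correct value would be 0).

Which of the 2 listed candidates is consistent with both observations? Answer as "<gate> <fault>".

Evaluate each candidate on input in0=0, in1=1, in2=1, in3=1, in4=1:
  n5 stuck-at-0: n1=1, n2=1, n3=1, n4=1, n5=0 [stuck-at-0], n6=1, n7=0, n8=0 → 0 — eliminated
  n7 stuck-at-1: n1=1, n2=1, n3=1, n4=1, n5=0, n6=1, n7=1 [stuck-at-1], n8=1 → 1 — matches
Only n7 stuck-at-1 reproduces the observed 1.

n7 stuck-at-1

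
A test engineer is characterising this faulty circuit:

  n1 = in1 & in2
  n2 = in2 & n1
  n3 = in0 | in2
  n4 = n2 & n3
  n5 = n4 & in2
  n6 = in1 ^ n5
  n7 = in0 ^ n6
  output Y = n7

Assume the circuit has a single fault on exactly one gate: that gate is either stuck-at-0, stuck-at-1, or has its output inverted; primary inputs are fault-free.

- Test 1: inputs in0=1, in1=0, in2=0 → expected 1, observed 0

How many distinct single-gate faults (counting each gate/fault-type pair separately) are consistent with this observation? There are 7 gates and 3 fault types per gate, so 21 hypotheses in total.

Fault-free: n1=0, n2=0, n3=1, n4=0, n5=0, n6=0, n7=1 → 1. Observed 0.
  n1: none of the 3 fault types match ✗
  n2: none of the 3 fault types match ✗
  n3: none of the 3 fault types match ✗
  n4: none of the 3 fault types match ✗
  n5: stuck-at-1, inverted output ✓; others ✗
  n6: stuck-at-1, inverted output ✓; others ✗
  n7: stuck-at-0, inverted output ✓; others ✗
Consistent faults: {n5 stuck-at-1, n5 inverted output, n6 stuck-at-1, n6 inverted output, n7 stuck-at-0, n7 inverted output} — 6 in all.

6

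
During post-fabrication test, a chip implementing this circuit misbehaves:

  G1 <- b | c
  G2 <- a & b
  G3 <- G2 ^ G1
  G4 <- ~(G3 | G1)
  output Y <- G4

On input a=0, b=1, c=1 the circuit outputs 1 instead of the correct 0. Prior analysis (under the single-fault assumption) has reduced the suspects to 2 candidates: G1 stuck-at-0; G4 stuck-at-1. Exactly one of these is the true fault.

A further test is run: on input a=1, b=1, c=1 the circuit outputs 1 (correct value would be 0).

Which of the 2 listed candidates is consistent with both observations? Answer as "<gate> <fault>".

G4 stuck-at-1

Evaluate each candidate on input a=1, b=1, c=1:
  G1 stuck-at-0: G1=0 [stuck-at-0], G2=1, G3=1, G4=0 → 0 — eliminated
  G4 stuck-at-1: G1=1, G2=1, G3=0, G4=1 [stuck-at-1] → 1 — matches
Only G4 stuck-at-1 reproduces the observed 1.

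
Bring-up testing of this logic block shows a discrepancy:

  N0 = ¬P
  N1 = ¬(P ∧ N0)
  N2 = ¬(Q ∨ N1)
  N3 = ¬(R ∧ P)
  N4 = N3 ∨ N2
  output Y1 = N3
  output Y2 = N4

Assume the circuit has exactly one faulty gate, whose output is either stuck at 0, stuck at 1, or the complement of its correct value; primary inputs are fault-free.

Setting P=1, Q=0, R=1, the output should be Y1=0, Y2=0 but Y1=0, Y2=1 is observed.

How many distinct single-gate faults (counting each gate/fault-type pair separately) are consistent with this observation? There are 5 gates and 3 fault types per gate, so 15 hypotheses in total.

8

Fault-free: N0=0, N1=1, N2=0, N3=0, N4=0 → Y1=0, Y2=0. Observed Y1=0, Y2=1.
  N0: stuck-at-1, inverted output ✓; others ✗
  N1: stuck-at-0, inverted output ✓; others ✗
  N2: stuck-at-1, inverted output ✓; others ✗
  N3: none of the 3 fault types match ✗
  N4: stuck-at-1, inverted output ✓; others ✗
Consistent faults: {N0 stuck-at-1, N0 inverted output, N1 stuck-at-0, N1 inverted output, N2 stuck-at-1, N2 inverted output, N4 stuck-at-1, N4 inverted output} — 8 in all.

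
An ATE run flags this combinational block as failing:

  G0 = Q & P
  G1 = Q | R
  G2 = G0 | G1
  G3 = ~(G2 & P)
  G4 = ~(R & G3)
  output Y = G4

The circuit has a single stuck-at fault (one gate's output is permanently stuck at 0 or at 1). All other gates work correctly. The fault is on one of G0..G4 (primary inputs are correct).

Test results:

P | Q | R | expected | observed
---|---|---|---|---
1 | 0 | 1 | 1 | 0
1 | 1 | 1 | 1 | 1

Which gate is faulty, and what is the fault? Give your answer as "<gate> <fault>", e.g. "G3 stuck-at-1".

G1 stuck-at-0

Fault-free values for test 1 (P=1, Q=0, R=1): G0=0, G1=1, G2=1, G3=0, G4=1, giving Y=1. Observed 0.
Test 1: faults giving observed 0 are {G1 stuck-at-0, G2 stuck-at-0, G3 stuck-at-1, G4 stuck-at-0}.
Test 2 (P=1, Q=1, R=1): fault-free G0=1, G1=1, G2=1, G3=0, G4=1 → 1; observed 1. Eliminates G2 stuck-at-0, G3 stuck-at-1, G4 stuck-at-0.
Only G1 stuck-at-0 is consistent with every test.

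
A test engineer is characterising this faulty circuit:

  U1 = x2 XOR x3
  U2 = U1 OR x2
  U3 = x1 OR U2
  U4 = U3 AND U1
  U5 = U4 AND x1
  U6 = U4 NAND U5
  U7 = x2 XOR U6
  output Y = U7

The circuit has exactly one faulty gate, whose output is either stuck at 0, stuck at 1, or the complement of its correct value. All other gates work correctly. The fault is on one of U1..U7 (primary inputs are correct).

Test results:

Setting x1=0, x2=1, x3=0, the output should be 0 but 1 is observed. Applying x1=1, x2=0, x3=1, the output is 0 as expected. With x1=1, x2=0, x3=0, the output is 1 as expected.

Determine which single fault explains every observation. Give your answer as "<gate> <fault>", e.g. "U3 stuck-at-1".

Fault-free values for test 1 (x1=0, x2=1, x3=0): U1=1, U2=1, U3=1, U4=1, U5=0, U6=1, U7=0, giving Y=0. Observed 1.
Test 1: faults giving observed 1 are {U5 stuck-at-1, U5 inverted output, U6 stuck-at-0, U6 inverted output, U7 stuck-at-1, U7 inverted output}.
Test 2 (x1=1, x2=0, x3=1): fault-free U1=1, U2=1, U3=1, U4=1, U5=1, U6=0, U7=0 → 0; observed 0. Eliminates U5 inverted output, U6 inverted output, U7 stuck-at-1, U7 inverted output.
Test 3 (x1=1, x2=0, x3=0): fault-free U1=0, U2=0, U3=1, U4=0, U5=0, U6=1, U7=1 → 1; observed 1. Eliminates U6 stuck-at-0.
Only U5 stuck-at-1 is consistent with every test.

U5 stuck-at-1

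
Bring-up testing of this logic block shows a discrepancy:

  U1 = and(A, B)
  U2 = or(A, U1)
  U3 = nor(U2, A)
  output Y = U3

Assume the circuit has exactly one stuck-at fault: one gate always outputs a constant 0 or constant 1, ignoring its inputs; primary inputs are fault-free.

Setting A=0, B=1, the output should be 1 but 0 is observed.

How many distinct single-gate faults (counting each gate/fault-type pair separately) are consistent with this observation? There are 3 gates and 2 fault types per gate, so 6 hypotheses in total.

3

Fault-free: U1=0, U2=0, U3=1 → 1. Observed 0.
  U1 stuck-at-0: output 1 ✗
  U1 stuck-at-1: output 0 ✓
  U2 stuck-at-0: output 1 ✗
  U2 stuck-at-1: output 0 ✓
  U3 stuck-at-0: output 0 ✓
  U3 stuck-at-1: output 1 ✗
Consistent faults: {U1 stuck-at-1, U2 stuck-at-1, U3 stuck-at-0} — 3 in all.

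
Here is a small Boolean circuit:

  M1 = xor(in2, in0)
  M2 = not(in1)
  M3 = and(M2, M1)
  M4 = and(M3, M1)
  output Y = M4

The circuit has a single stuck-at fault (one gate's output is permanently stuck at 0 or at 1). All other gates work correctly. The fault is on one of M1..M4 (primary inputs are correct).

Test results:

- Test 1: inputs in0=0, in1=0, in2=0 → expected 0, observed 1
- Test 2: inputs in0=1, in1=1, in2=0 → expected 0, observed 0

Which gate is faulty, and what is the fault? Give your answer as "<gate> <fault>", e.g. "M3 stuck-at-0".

M1 stuck-at-1

Fault-free values for test 1 (in0=0, in1=0, in2=0): M1=0, M2=1, M3=0, M4=0, giving Y=0. Observed 1.
Test 1: faults giving observed 1 are {M1 stuck-at-1, M4 stuck-at-1}.
Test 2 (in0=1, in1=1, in2=0): fault-free M1=1, M2=0, M3=0, M4=0 → 0; observed 0. Eliminates M4 stuck-at-1.
Only M1 stuck-at-1 is consistent with every test.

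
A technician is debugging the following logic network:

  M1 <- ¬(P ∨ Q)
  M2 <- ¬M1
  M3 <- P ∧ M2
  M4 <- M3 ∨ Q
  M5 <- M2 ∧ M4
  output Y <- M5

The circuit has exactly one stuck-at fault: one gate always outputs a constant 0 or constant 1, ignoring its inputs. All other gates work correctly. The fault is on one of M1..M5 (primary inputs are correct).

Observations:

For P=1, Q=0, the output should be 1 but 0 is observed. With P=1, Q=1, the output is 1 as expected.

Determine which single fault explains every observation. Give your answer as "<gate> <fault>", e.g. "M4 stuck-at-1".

M3 stuck-at-0

Fault-free values for test 1 (P=1, Q=0): M1=0, M2=1, M3=1, M4=1, M5=1, giving Y=1. Observed 0.
Test 1: faults giving observed 0 are {M1 stuck-at-1, M2 stuck-at-0, M3 stuck-at-0, M4 stuck-at-0, M5 stuck-at-0}.
Test 2 (P=1, Q=1): fault-free M1=0, M2=1, M3=1, M4=1, M5=1 → 1; observed 1. Eliminates M1 stuck-at-1, M2 stuck-at-0, M4 stuck-at-0, M5 stuck-at-0.
Only M3 stuck-at-0 is consistent with every test.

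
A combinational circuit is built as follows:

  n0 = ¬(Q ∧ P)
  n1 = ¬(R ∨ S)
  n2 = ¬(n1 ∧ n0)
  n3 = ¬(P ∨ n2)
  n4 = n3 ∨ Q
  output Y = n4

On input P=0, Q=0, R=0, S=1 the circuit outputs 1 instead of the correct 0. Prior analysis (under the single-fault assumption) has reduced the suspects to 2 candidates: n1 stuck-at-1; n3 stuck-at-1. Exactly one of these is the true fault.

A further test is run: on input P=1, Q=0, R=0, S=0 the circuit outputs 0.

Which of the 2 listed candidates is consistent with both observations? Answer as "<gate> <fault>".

n1 stuck-at-1

Evaluate each candidate on input P=1, Q=0, R=0, S=0:
  n1 stuck-at-1: n0=1, n1=1 [stuck-at-1], n2=0, n3=0, n4=0 → 0 — matches
  n3 stuck-at-1: n0=1, n1=1, n2=0, n3=1 [stuck-at-1], n4=1 → 1 — eliminated
Only n1 stuck-at-1 reproduces the observed 0.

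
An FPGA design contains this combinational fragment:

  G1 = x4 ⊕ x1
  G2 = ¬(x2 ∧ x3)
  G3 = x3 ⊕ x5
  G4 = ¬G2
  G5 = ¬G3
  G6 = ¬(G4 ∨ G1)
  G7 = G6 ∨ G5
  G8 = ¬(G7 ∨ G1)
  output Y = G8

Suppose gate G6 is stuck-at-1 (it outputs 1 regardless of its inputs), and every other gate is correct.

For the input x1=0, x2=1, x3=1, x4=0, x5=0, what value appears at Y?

Propagate with G6 forced: G1=0, G2=0, G3=1, G4=1, G5=0, G6=1 [stuck-at-1], G7=1, G8=0.
So Y = 0. (Without the fault it would be 1.)

0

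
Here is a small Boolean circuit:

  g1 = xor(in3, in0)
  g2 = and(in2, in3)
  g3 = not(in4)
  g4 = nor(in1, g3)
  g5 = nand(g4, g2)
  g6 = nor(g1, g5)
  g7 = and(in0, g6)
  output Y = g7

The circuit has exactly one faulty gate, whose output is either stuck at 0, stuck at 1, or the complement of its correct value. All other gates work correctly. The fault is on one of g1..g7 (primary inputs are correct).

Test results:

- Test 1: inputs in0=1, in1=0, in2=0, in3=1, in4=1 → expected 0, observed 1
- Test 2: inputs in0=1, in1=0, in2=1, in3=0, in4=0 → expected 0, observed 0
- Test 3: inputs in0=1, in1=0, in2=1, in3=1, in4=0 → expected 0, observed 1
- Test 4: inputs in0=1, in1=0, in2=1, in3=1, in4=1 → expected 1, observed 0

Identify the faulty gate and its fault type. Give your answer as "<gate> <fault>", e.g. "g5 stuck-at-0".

Fault-free values for test 1 (in0=1, in1=0, in2=0, in3=1, in4=1): g1=0, g2=0, g3=0, g4=1, g5=1, g6=0, g7=0, giving Y=0. Observed 1.
Test 1: faults giving observed 1 are {g2 stuck-at-1, g2 inverted output, g5 stuck-at-0, g5 inverted output, g6 stuck-at-1, g6 inverted output, g7 stuck-at-1, g7 inverted output}.
Test 2 (in0=1, in1=0, in2=1, in3=0, in4=0): fault-free g1=1, g2=0, g3=1, g4=0, g5=1, g6=0, g7=0 → 0; observed 0. Eliminates g6 stuck-at-1, g6 inverted output, g7 stuck-at-1, g7 inverted output.
Test 3 (in0=1, in1=0, in2=1, in3=1, in4=0): fault-free g1=0, g2=1, g3=1, g4=0, g5=1, g6=0, g7=0 → 0; observed 1. Eliminates g2 stuck-at-1, g2 inverted output.
Test 4 (in0=1, in1=0, in2=1, in3=1, in4=1): fault-free g1=0, g2=1, g3=0, g4=1, g5=0, g6=1, g7=1 → 1; observed 0. Eliminates g5 stuck-at-0.
Only g5 inverted output is consistent with every test.

g5 inverted output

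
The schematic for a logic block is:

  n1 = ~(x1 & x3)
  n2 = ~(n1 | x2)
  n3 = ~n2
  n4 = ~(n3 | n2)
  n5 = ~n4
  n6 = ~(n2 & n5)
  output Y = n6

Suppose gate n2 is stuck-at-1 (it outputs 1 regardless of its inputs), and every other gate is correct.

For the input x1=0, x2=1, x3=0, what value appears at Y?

0

Propagate with n2 forced: n1=1, n2=1 [stuck-at-1], n3=0, n4=0, n5=1, n6=0.
So Y = 0. (Without the fault it would be 1.)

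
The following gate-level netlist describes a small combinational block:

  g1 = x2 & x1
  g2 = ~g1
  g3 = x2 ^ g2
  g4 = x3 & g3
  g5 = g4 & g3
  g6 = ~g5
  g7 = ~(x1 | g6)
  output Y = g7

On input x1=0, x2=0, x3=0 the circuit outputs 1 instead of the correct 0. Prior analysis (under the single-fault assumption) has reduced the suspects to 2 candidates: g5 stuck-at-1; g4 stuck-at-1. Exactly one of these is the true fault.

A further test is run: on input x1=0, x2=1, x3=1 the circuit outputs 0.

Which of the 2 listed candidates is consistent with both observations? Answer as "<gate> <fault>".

Evaluate each candidate on input x1=0, x2=1, x3=1:
  g5 stuck-at-1: g1=0, g2=1, g3=0, g4=0, g5=1 [stuck-at-1], g6=0, g7=1 → 1 — eliminated
  g4 stuck-at-1: g1=0, g2=1, g3=0, g4=1 [stuck-at-1], g5=0, g6=1, g7=0 → 0 — matches
Only g4 stuck-at-1 reproduces the observed 0.

g4 stuck-at-1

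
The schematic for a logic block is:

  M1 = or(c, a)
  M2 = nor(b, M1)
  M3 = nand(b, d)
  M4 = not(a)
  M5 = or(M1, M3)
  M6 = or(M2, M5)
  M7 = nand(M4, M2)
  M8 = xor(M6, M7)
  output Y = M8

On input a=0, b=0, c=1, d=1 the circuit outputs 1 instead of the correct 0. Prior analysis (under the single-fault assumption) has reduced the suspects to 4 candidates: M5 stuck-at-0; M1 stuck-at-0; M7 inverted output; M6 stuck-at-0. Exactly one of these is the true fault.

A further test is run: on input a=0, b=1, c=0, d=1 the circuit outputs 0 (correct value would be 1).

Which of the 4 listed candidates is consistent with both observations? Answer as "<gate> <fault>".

Evaluate each candidate on input a=0, b=1, c=0, d=1:
  M5 stuck-at-0: M1=0, M2=0, M3=0, M4=1, M5=0 [stuck-at-0], M6=0, M7=1, M8=1 → 1 — eliminated
  M1 stuck-at-0: M1=0 [stuck-at-0], M2=0, M3=0, M4=1, M5=0, M6=0, M7=1, M8=1 → 1 — eliminated
  M7 inverted output: M1=0, M2=0, M3=0, M4=1, M5=0, M6=0, M7=0 [inverted output], M8=0 → 0 — matches
  M6 stuck-at-0: M1=0, M2=0, M3=0, M4=1, M5=0, M6=0 [stuck-at-0], M7=1, M8=1 → 1 — eliminated
Only M7 inverted output reproduces the observed 0.

M7 inverted output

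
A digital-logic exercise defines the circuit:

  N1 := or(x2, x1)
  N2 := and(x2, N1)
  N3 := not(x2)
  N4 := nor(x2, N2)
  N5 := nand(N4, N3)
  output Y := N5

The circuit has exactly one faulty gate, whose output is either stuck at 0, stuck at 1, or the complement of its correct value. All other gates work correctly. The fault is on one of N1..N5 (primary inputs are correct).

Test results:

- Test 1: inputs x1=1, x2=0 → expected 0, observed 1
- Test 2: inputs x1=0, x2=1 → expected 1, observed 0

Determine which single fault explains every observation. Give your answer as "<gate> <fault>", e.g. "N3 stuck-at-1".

N5 inverted output

Fault-free values for test 1 (x1=1, x2=0): N1=1, N2=0, N3=1, N4=1, N5=0, giving Y=0. Observed 1.
Test 1: faults giving observed 1 are {N2 stuck-at-1, N2 inverted output, N3 stuck-at-0, N3 inverted output, N4 stuck-at-0, N4 inverted output, N5 stuck-at-1, N5 inverted output}.
Test 2 (x1=0, x2=1): fault-free N1=1, N2=1, N3=0, N4=0, N5=1 → 1; observed 0. Eliminates N2 stuck-at-1, N2 inverted output, N3 stuck-at-0, N3 inverted output, N4 stuck-at-0, N4 inverted output, N5 stuck-at-1.
Only N5 inverted output is consistent with every test.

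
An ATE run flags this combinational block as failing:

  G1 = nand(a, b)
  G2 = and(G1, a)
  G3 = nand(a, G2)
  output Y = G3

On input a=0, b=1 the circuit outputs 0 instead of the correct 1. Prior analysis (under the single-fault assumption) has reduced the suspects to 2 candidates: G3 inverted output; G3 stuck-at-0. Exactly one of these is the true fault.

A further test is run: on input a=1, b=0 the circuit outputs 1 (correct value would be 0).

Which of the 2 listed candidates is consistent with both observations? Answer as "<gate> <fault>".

G3 inverted output

Evaluate each candidate on input a=1, b=0:
  G3 inverted output: G1=1, G2=1, G3=1 [inverted output] → 1 — matches
  G3 stuck-at-0: G1=1, G2=1, G3=0 [stuck-at-0] → 0 — eliminated
Only G3 inverted output reproduces the observed 1.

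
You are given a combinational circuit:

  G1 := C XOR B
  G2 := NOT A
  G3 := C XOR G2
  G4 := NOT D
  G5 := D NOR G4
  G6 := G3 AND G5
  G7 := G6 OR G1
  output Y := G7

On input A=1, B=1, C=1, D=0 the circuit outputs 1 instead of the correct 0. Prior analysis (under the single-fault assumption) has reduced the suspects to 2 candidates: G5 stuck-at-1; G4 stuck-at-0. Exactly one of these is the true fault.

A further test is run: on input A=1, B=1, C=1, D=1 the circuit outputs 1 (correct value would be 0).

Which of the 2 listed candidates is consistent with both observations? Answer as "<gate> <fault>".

G5 stuck-at-1

Evaluate each candidate on input A=1, B=1, C=1, D=1:
  G5 stuck-at-1: G1=0, G2=0, G3=1, G4=0, G5=1 [stuck-at-1], G6=1, G7=1 → 1 — matches
  G4 stuck-at-0: G1=0, G2=0, G3=1, G4=0 [stuck-at-0], G5=0, G6=0, G7=0 → 0 — eliminated
Only G5 stuck-at-1 reproduces the observed 1.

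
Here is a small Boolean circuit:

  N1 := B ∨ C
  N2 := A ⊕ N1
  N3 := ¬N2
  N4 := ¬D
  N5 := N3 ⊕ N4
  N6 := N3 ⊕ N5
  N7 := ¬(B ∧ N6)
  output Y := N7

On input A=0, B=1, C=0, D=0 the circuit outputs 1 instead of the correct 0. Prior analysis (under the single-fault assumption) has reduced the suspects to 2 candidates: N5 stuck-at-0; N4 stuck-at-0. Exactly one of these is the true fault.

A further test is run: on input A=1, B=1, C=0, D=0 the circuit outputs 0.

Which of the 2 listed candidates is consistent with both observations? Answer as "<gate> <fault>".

N5 stuck-at-0

Evaluate each candidate on input A=1, B=1, C=0, D=0:
  N5 stuck-at-0: N1=1, N2=0, N3=1, N4=1, N5=0 [stuck-at-0], N6=1, N7=0 → 0 — matches
  N4 stuck-at-0: N1=1, N2=0, N3=1, N4=0 [stuck-at-0], N5=1, N6=0, N7=1 → 1 — eliminated
Only N5 stuck-at-0 reproduces the observed 0.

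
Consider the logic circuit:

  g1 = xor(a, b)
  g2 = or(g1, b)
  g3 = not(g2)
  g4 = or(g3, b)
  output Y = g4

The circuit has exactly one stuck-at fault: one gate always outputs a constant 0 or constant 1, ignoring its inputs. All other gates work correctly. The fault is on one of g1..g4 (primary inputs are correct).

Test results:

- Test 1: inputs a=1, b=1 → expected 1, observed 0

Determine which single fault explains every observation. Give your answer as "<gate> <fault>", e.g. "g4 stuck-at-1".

Fault-free values for test 1 (a=1, b=1): g1=0, g2=1, g3=0, g4=1, giving Y=1. Observed 0.
Test 1: faults giving observed 0 are {g4 stuck-at-0}.
Only g4 stuck-at-0 is consistent with every test.

g4 stuck-at-0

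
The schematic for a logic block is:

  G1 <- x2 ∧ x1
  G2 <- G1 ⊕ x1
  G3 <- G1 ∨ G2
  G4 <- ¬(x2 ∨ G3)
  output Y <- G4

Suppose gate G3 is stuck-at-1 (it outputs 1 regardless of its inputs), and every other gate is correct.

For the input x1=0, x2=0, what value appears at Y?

0

Propagate with G3 forced: G1=0, G2=0, G3=1 [stuck-at-1], G4=0.
So Y = 0. (Without the fault it would be 1.)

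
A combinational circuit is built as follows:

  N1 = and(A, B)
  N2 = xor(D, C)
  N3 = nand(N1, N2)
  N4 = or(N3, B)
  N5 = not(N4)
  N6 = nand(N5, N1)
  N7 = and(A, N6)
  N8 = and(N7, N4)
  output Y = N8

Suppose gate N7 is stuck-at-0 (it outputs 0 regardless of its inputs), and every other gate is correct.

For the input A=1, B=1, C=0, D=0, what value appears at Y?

0

Propagate with N7 forced: N1=1, N2=0, N3=1, N4=1, N5=0, N6=1, N7=0 [stuck-at-0], N8=0.
So Y = 0. (Without the fault it would be 1.)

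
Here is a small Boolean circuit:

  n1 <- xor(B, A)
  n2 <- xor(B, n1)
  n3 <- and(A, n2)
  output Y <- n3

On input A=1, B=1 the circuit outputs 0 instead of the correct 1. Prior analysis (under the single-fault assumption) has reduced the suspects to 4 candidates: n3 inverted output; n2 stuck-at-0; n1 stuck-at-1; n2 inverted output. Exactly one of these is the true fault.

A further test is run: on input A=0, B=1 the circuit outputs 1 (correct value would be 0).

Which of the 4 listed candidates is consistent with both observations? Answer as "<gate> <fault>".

Evaluate each candidate on input A=0, B=1:
  n3 inverted output: n1=1, n2=0, n3=1 [inverted output] → 1 — matches
  n2 stuck-at-0: n1=1, n2=0 [stuck-at-0], n3=0 → 0 — eliminated
  n1 stuck-at-1: n1=1 [stuck-at-1], n2=0, n3=0 → 0 — eliminated
  n2 inverted output: n1=1, n2=1 [inverted output], n3=0 → 0 — eliminated
Only n3 inverted output reproduces the observed 1.

n3 inverted output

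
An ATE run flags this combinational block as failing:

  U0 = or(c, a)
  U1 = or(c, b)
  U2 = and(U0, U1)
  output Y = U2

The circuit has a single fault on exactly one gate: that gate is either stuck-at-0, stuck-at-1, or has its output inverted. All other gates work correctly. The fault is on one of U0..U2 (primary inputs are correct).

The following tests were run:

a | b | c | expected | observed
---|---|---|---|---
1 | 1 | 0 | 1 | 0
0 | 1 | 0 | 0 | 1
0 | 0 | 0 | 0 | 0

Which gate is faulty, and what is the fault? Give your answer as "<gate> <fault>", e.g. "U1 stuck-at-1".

Fault-free values for test 1 (a=1, b=1, c=0): U0=1, U1=1, U2=1, giving Y=1. Observed 0.
Test 1: faults giving observed 0 are {U0 stuck-at-0, U0 inverted output, U1 stuck-at-0, U1 inverted output, U2 stuck-at-0, U2 inverted output}.
Test 2 (a=0, b=1, c=0): fault-free U0=0, U1=1, U2=0 → 0; observed 1. Eliminates U0 stuck-at-0, U1 stuck-at-0, U1 inverted output, U2 stuck-at-0.
Test 3 (a=0, b=0, c=0): fault-free U0=0, U1=0, U2=0 → 0; observed 0. Eliminates U2 inverted output.
Only U0 inverted output is consistent with every test.

U0 inverted output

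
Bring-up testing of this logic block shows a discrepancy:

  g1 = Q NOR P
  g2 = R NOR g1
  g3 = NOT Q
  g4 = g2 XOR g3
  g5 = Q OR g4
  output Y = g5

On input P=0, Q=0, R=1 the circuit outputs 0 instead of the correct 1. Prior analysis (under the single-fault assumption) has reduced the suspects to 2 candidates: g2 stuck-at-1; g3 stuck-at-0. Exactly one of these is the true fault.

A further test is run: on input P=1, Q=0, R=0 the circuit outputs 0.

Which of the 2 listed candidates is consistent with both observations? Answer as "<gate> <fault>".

Evaluate each candidate on input P=1, Q=0, R=0:
  g2 stuck-at-1: g1=0, g2=1 [stuck-at-1], g3=1, g4=0, g5=0 → 0 — matches
  g3 stuck-at-0: g1=0, g2=1, g3=0 [stuck-at-0], g4=1, g5=1 → 1 — eliminated
Only g2 stuck-at-1 reproduces the observed 0.

g2 stuck-at-1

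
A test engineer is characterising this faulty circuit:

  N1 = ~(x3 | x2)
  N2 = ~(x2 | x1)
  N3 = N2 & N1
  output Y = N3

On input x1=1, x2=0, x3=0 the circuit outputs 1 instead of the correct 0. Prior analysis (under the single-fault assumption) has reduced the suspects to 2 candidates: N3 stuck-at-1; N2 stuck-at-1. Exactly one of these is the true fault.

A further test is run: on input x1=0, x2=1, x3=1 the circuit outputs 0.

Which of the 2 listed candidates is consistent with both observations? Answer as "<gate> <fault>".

Evaluate each candidate on input x1=0, x2=1, x3=1:
  N3 stuck-at-1: N1=0, N2=0, N3=1 [stuck-at-1] → 1 — eliminated
  N2 stuck-at-1: N1=0, N2=1 [stuck-at-1], N3=0 → 0 — matches
Only N2 stuck-at-1 reproduces the observed 0.

N2 stuck-at-1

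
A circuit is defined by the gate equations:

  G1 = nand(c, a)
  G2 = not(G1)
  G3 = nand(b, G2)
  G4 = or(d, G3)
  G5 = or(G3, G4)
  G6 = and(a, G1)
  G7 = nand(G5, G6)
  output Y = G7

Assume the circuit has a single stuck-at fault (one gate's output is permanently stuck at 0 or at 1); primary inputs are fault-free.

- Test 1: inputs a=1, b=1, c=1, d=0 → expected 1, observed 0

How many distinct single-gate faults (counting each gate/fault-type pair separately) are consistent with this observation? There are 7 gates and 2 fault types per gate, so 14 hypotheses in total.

2

Fault-free: G1=0, G2=1, G3=0, G4=0, G5=0, G6=0, G7=1 → 1. Observed 0.
  G1 stuck-at-0: output 1 ✗
  G1 stuck-at-1: output 0 ✓
  G2 stuck-at-0: output 1 ✗
  G2 stuck-at-1: output 1 ✗
  G3 stuck-at-0: output 1 ✗
  G3 stuck-at-1: output 1 ✗
  G4 stuck-at-0: output 1 ✗
  G4 stuck-at-1: output 1 ✗
  G5 stuck-at-0: output 1 ✗
  G5 stuck-at-1: output 1 ✗
  G6 stuck-at-0: output 1 ✗
  G6 stuck-at-1: output 1 ✗
  G7 stuck-at-0: output 0 ✓
  G7 stuck-at-1: output 1 ✗
Consistent faults: {G1 stuck-at-1, G7 stuck-at-0} — 2 in all.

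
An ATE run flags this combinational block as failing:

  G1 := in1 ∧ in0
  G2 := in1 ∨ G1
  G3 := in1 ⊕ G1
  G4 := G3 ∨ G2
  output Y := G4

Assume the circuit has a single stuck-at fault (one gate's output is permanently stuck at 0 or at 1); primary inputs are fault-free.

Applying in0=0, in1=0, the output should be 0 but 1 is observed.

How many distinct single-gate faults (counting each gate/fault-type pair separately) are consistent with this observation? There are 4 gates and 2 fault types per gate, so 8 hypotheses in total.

4

Fault-free: G1=0, G2=0, G3=0, G4=0 → 0. Observed 1.
  G1 stuck-at-0: output 0 ✗
  G1 stuck-at-1: output 1 ✓
  G2 stuck-at-0: output 0 ✗
  G2 stuck-at-1: output 1 ✓
  G3 stuck-at-0: output 0 ✗
  G3 stuck-at-1: output 1 ✓
  G4 stuck-at-0: output 0 ✗
  G4 stuck-at-1: output 1 ✓
Consistent faults: {G1 stuck-at-1, G2 stuck-at-1, G3 stuck-at-1, G4 stuck-at-1} — 4 in all.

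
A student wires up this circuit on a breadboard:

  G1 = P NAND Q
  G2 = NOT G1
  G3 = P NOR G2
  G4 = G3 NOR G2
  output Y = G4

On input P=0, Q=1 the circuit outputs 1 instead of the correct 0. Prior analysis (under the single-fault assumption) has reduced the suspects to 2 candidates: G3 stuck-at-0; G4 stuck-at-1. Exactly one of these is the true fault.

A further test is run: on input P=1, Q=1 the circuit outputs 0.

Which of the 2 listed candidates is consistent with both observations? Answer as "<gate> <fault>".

G3 stuck-at-0

Evaluate each candidate on input P=1, Q=1:
  G3 stuck-at-0: G1=0, G2=1, G3=0 [stuck-at-0], G4=0 → 0 — matches
  G4 stuck-at-1: G1=0, G2=1, G3=0, G4=1 [stuck-at-1] → 1 — eliminated
Only G3 stuck-at-0 reproduces the observed 0.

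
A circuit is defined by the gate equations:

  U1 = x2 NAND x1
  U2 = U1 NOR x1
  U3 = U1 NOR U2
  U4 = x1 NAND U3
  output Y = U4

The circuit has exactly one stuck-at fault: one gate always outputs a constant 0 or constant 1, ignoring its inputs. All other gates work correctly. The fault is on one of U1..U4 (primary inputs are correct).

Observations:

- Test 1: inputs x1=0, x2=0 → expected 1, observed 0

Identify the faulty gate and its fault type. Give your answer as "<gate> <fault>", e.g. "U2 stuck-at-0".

Fault-free values for test 1 (x1=0, x2=0): U1=1, U2=0, U3=0, U4=1, giving Y=1. Observed 0.
Test 1: faults giving observed 0 are {U4 stuck-at-0}.
Only U4 stuck-at-0 is consistent with every test.

U4 stuck-at-0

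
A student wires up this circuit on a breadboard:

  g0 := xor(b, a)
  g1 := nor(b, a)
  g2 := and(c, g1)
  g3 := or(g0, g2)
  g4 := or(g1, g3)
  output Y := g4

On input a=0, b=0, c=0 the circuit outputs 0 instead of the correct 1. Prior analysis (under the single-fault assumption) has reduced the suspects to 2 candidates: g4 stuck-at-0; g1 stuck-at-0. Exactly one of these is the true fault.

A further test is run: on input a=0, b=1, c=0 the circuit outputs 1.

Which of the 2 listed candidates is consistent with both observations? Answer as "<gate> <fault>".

Evaluate each candidate on input a=0, b=1, c=0:
  g4 stuck-at-0: g0=1, g1=0, g2=0, g3=1, g4=0 [stuck-at-0] → 0 — eliminated
  g1 stuck-at-0: g0=1, g1=0 [stuck-at-0], g2=0, g3=1, g4=1 → 1 — matches
Only g1 stuck-at-0 reproduces the observed 1.

g1 stuck-at-0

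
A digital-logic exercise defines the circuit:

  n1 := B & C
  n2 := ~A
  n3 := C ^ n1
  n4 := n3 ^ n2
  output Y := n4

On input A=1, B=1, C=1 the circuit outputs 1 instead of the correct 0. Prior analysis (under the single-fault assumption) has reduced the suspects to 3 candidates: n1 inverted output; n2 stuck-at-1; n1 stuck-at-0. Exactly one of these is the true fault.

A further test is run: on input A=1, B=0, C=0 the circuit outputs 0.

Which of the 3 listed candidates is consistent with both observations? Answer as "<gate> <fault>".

n1 stuck-at-0

Evaluate each candidate on input A=1, B=0, C=0:
  n1 inverted output: n1=1 [inverted output], n2=0, n3=1, n4=1 → 1 — eliminated
  n2 stuck-at-1: n1=0, n2=1 [stuck-at-1], n3=0, n4=1 → 1 — eliminated
  n1 stuck-at-0: n1=0 [stuck-at-0], n2=0, n3=0, n4=0 → 0 — matches
Only n1 stuck-at-0 reproduces the observed 0.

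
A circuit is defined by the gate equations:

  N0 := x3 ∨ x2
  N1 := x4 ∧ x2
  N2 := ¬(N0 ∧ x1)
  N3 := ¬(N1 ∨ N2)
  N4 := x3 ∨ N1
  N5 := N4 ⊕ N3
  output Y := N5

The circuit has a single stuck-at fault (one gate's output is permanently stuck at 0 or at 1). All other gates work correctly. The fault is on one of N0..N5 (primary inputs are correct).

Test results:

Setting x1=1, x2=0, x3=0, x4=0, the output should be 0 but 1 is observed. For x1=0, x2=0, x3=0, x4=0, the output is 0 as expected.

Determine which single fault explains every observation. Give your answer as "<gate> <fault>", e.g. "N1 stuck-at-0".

Fault-free values for test 1 (x1=1, x2=0, x3=0, x4=0): N0=0, N1=0, N2=1, N3=0, N4=0, N5=0, giving Y=0. Observed 1.
Test 1: faults giving observed 1 are {N0 stuck-at-1, N1 stuck-at-1, N2 stuck-at-0, N3 stuck-at-1, N4 stuck-at-1, N5 stuck-at-1}.
Test 2 (x1=0, x2=0, x3=0, x4=0): fault-free N0=0, N1=0, N2=1, N3=0, N4=0, N5=0 → 0; observed 0. Eliminates N1 stuck-at-1, N2 stuck-at-0, N3 stuck-at-1, N4 stuck-at-1, N5 stuck-at-1.
Only N0 stuck-at-1 is consistent with every test.

N0 stuck-at-1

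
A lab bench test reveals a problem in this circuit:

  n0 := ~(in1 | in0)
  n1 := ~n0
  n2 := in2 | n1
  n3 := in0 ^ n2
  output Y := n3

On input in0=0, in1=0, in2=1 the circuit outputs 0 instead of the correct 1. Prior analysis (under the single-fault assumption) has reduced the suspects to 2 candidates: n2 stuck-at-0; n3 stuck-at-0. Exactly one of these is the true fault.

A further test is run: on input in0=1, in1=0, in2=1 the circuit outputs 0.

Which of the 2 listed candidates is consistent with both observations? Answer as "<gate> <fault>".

Evaluate each candidate on input in0=1, in1=0, in2=1:
  n2 stuck-at-0: n0=0, n1=1, n2=0 [stuck-at-0], n3=1 → 1 — eliminated
  n3 stuck-at-0: n0=0, n1=1, n2=1, n3=0 [stuck-at-0] → 0 — matches
Only n3 stuck-at-0 reproduces the observed 0.

n3 stuck-at-0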